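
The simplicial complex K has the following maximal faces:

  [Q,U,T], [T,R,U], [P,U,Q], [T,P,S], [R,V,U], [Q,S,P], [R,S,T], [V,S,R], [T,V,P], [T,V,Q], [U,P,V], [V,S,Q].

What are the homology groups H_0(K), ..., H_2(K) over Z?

Order the vertices as P < Q < R < S < T < U < V. Listing each simplex with vertices in this order, K has dimension 2 with simplices:

  0-simplices (7): P, Q, R, S, T, U, V
  1-simplices (18): PQ, PS, PT, PU, PV, QS, QT, QU, QV, RS, RT, RU, RV, ST, SV, TU, TV, UV
  2-simplices (12): PQS, PQU, PST, PTV, PUV, QSV, QTU, QTV, RST, RSV, RTU, RUV

giving chain groups C_0 ≅ Z^7, C_1 ≅ Z^18, C_2 ≅ Z^12.

Boundary ∂_1: C_1 → C_0 maps an edge to its endpoints' difference, ∂[p,q] = q − p. For instance
  ∂QT = T − Q.
The 7×18 boundary matrix has rank 6 and Smith normal form diag(1,1,1,1,1,1).

∂_2: C_2 → C_1 sends each 2-simplex [p,q,r] to [q,r] − [p,r] + [p,q]. For instance
  ∂RSV = SV − RV + RS,
  ∂PST = ST − PT + PS.
This gives a 18×12 integer matrix of rank 12; reducing to Smith normal form yields diagonal entries (1,1,1,1,1,1,1,1,1,1,1,2).

Computing H_k = (kernel of ∂_k) / (image of ∂_{k+1}):

  H_0: rank C_0 − rank ∂_1 = 7 − 6 = 1, and the invariant factors of ∂_1 are all 1, so H_0 ≅ Z.
  H_1: rank ker ∂_1 − rank ∂_2 = (18 − 6) − 12 = 0, and ∂_2 has invariant factor 2 > 1, so H_1 ≅ Z/2.
  H_2: rank ker ∂_2 − rank ∂_3 = (12 − 12) − 0 = 0, and there is no ∂_3, so H_2 ≅ 0.

H_0 ≅ Z,  H_1 ≅ Z/2,  H_2 = 0.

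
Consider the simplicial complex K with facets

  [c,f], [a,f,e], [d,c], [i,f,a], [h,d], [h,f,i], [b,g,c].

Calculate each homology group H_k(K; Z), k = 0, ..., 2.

Fix the vertex order a < b < c < d < e < f < g < h < i and write every simplex with vertices in increasing order. Then dim K = 2 and the simplices of K are:

  0-simplices (9): a, b, c, d, e, f, g, h, i
  1-simplices (13): ae, af, ai, bc, bg, cd, cf, cg, dh, ef, fh, fi, hi
  2-simplices (4): aef, afi, bcg, fhi

so the chain groups are C_0 ≅ Z^9, C_1 ≅ Z^13, C_2 ≅ Z^4.

The boundary map ∂_1: C_1 → C_0 sends each edge [p,q] (with p < q) to q − p. For instance
  ∂hi = i − h.
The 9×13 boundary matrix has rank 8 and Smith normal form diag(1,1,1,1,1,1,1,1).

∂_2: C_2 → C_1 acts by ∂[p,q,r] = [q,r] − [p,r] + [p,q]. For instance
  ∂afi = fi − ai + af,
  ∂bcg = cg − bg + bc.
This gives a 13×4 integer matrix of rank 4; reducing to Smith normal form yields diagonal entries (1,1,1,1).

Reading off H_k = ker ∂_k / im ∂_{k+1}:

  H_0: rank C_0 − rank ∂_1 = 9 − 8 = 1, and the invariant factors of ∂_1 are all 1, so H_0 = Z.
  H_1: rank ker ∂_1 − rank ∂_2 = (13 − 8) − 4 = 1, and the invariant factors of ∂_2 are all 1, so H_1 = Z.
  H_2: rank ker ∂_2 − rank ∂_3 = (4 − 4) − 0 = 0, and there is no ∂_3, so H_2 = 0.

H_0 = Z,  H_1 = Z,  H_2 = 0.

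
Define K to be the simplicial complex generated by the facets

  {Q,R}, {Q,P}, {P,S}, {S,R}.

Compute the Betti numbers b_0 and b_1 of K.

b_0 = 1, b_1 = 1.

Take the total order P < Q < R < S on the vertex set. Then K (dimension 1) consists of the simplices:

  0-simplices (4): P, Q, R, S
  1-simplices (4): PQ, PS, QR, RS

Hence C_0 ≅ Z^4, C_1 ≅ Z^4.

∂_1: C_1 → C_0 is given by ∂[p,q] = [q] − [p]. For instance
  ∂PQ = Q − P.
The resulting 4×4 matrix has rank 3, and its Smith normal form has invariant factors (1,1,1).

Reading off H_k = ker ∂_k / im ∂_{k+1}:

  H_0: rank C_0 − rank ∂_1 = 4 − 3 = 1, and the invariant factors of ∂_1 are all 1, so H_0 = Z.
  H_1: rank ker ∂_1 − rank ∂_2 = (4 − 3) − 0 = 1, and there is no ∂_2, so H_1 = Z.

As a check, the Euler characteristic is 4 − 4 = 0, which agrees with 1 − 1 = 0.

Hence the Betti numbers are b_0 = 1, b_1 = 1.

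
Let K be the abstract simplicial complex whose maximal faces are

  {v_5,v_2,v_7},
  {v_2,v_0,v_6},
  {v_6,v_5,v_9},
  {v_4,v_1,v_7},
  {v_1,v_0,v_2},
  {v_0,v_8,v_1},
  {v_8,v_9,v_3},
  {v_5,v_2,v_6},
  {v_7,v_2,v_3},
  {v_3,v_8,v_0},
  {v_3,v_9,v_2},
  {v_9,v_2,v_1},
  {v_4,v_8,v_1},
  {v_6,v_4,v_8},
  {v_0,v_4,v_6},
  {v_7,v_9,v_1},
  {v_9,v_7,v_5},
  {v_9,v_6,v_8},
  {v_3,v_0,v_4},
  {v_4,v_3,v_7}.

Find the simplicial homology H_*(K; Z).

H_0 = Z,  H_1 = Z ⊕ Z/2,  H_2 = 0.

We work with the vertex ordering v_0 < v_1 < v_2 < v_3 < v_4 < v_5 < v_6 < v_7 < v_8 < v_9. The simplices of K, each written with vertices in increasing order, are:

  0-simplices (10): [v_0], [v_1], [v_2], [v_3], [v_4], [v_5], [v_6], [v_7], [v_8], [v_9]
  1-simplices (30): (30 of them)
  2-simplices (20): (20 of them)

Hence C_0 ≅ Z^10, C_1 ≅ Z^30, C_2 ≅ Z^20.

The boundary map ∂_1: C_1 → C_0 sends each edge [p,q] (with p < q) to q − p. For instance
  ∂[v_1,v_9] = [v_9] − [v_1].
This gives a 10×30 integer matrix of rank 9; reducing to Smith normal form yields diagonal entries (1,1,1,1,1,1,1,1,1).

The boundary map ∂_2: C_2 → C_1 maps a triangle to the signed sum of its edges. For instance
  ∂[v_2,v_3,v_7] = [v_3,v_7] − [v_2,v_7] + [v_2,v_3],
  ∂[v_0,v_3,v_4] = [v_3,v_4] − [v_0,v_4] + [v_0,v_3].
As a 30×20 matrix over Z this has rank 20, with invariant factors (1,1,1,1,1,1,1,1,1,1,1,1,1,1,1,1,1,1,1,2).

Computing H_k = (kernel of ∂_k) / (image of ∂_{k+1}):

  H_0: rank C_0 − rank ∂_1 = 10 − 9 = 1, and the invariant factors of ∂_1 are all 1, so H_0 ≅ Z.
  H_1: rank ker ∂_1 − rank ∂_2 = (30 − 9) − 20 = 1, and ∂_2 has invariant factor 2 > 1, so H_1 ≅ Z ⊕ Z/2.
  H_2: rank ker ∂_2 − rank ∂_3 = (20 − 20) − 0 = 0, and there is no ∂_3, so H_2 ≅ 0.

As a check, the Euler characteristic is 10 − 30 + 20 = 0, which agrees with 1 − 1 + 0 = 0.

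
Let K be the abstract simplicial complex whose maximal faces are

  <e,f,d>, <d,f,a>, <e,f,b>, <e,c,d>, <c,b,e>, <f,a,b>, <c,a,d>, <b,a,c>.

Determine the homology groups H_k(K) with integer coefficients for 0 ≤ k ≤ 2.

We work with the vertex ordering a < b < c < d < e < f. The simplices of K, each written with vertices in increasing order, are:

  0-simplices (6): a, b, c, d, e, f
  1-simplices (12): ab, ac, ad, af, bc, be, bf, cd, ce, de, df, ef
  2-simplices (8): abc, abf, acd, adf, bce, bef, cde, def

so the chain groups are C_0 ≅ Z^6, C_1 ≅ Z^12, C_2 ≅ Z^8.

The boundary map ∂_1: C_1 → C_0 maps an edge to its endpoints' difference, ∂[p,q] = q − p.
This gives a 6×12 integer matrix of rank 5; reducing to Smith normal form yields diagonal entries (1,1,1,1,1).

Boundary ∂_2: C_2 → C_1 acts by ∂[p,q,r] = [q,r] − [p,r] + [p,q]. For instance
  ∂def = ef − df + de,
  ∂adf = df − af + ad.
The resulting 12×8 matrix has rank 7, and its Smith normal form has invariant factors (1,1,1,1,1,1,1).

From H_k ≅ ker(∂_k) / im(∂_{k+1}) we obtain:

  H_0: rank C_0 − rank ∂_1 = 6 − 5 = 1, and the invariant factors of ∂_1 are all 1, so H_0 = Z.
  H_1: rank ker ∂_1 − rank ∂_2 = (12 − 5) − 7 = 0, and the invariant factors of ∂_2 are all 1, so H_1 = 0.
  H_2: rank ker ∂_2 − rank ∂_3 = (8 − 7) − 0 = 1, and there is no ∂_3, so H_2 = Z.

H_0 = Z,  H_1 = 0,  H_2 = Z.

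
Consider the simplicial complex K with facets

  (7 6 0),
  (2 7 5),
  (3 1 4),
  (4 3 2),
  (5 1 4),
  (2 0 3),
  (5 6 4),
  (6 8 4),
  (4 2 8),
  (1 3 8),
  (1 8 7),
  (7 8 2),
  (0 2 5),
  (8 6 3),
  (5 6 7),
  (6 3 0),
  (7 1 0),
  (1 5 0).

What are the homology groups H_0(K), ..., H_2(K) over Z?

We work with the vertex ordering 0 < 1 < 2 < 3 < 4 < 5 < 6 < 7 < 8. The simplices of K, each written with vertices in increasing order, are:

  0-simplices (9): [0], [1], [2], [3], [4], [5], [6], [7], [8]
  1-simplices (27): (27 of them)
  2-simplices (18): [0,1,5], [0,1,7], [0,2,3], [0,2,5], [0,3,6], [0,6,7], [1,3,4], [1,3,8], [1,4,5], [1,7,8], [2,3,4], [2,4,8], [2,5,7], [2,7,8], [3,6,8], [4,5,6], [4,6,8], [5,6,7]

Hence C_0 ≅ Z^9, C_1 ≅ Z^27, C_2 ≅ Z^18.

∂_1: C_1 → C_0 sends each edge [p,q] (with p < q) to q − p.
As a 9×27 matrix over Z this has rank 8, with invariant factors (1,1,1,1,1,1,1,1).

Boundary ∂_2: C_2 → C_1 maps a triangle to the signed sum of its edges. For instance
  ∂[3,6,8] = [6,8] − [3,8] + [3,6],
  ∂[0,6,7] = [6,7] − [0,7] + [0,6].
As a 27×18 matrix over Z this has rank 18, with invariant factors (1,1,1,1,1,1,1,1,1,1,1,1,1,1,1,1,1,2).

Reading off H_k = ker ∂_k / im ∂_{k+1}:

  H_0: rank C_0 − rank ∂_1 = 9 − 8 = 1, and the invariant factors of ∂_1 are all 1, so H_0 ≅ Z.
  H_1: rank ker ∂_1 − rank ∂_2 = (27 − 8) − 18 = 1, and ∂_2 has invariant factor 2 > 1, so H_1 ≅ Z ⊕ Z/2.
  H_2: rank ker ∂_2 − rank ∂_3 = (18 − 18) − 0 = 0, and there is no ∂_3, so H_2 ≅ 0.

As a check, the Euler characteristic is 9 − 27 + 18 = 0, which agrees with 1 − 1 + 0 = 0.

H_0 = Z,  H_1 = Z ⊕ Z/2,  H_2 = 0.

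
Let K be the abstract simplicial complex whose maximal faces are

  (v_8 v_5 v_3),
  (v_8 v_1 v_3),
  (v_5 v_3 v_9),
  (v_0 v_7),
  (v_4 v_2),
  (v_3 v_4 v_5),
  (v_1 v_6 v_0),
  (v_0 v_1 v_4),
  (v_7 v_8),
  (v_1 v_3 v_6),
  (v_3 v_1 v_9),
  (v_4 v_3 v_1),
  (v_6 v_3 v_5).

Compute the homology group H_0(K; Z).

Order the vertices as v_0 < v_1 < v_2 < v_3 < v_4 < v_5 < v_6 < v_7 < v_8 < v_9. Listing each simplex with vertices in this order, K has dimension 2 with simplices:

  0-simplices (10): [v_0], [v_1], [v_2], [v_3], [v_4], [v_5], [v_6], [v_7], [v_8], [v_9]
  1-simplices (20): (20 of them)
  2-simplices (10): [v_0,v_1,v_4], [v_0,v_1,v_6], [v_1,v_3,v_4], [v_1,v_3,v_6], [v_1,v_3,v_8], [v_1,v_3,v_9], [v_3,v_4,v_5], [v_3,v_5,v_6], [v_3,v_5,v_8], [v_3,v_5,v_9]

Hence C_0 ≅ Z^10, C_1 ≅ Z^20, C_2 ≅ Z^10.

The boundary map ∂_1: C_1 → C_0 maps an edge to its endpoints' difference, ∂[p,q] = q − p. For instance
  ∂[v_1,v_3] = [v_3] − [v_1].
This gives a 10×20 integer matrix of rank 9; reducing to Smith normal form yields diagonal entries (1,1,1,1,1,1,1,1,1).

The boundary map ∂_2: C_2 → C_1 maps a triangle to the signed sum of its edges. For instance
  ∂[v_1,v_3,v_6] = [v_3,v_6] − [v_1,v_6] + [v_1,v_3],
  ∂[v_3,v_5,v_8] = [v_5,v_8] − [v_3,v_8] + [v_3,v_5].
As a 20×10 matrix over Z this has rank 10, with invariant factors (1,1,1,1,1,1,1,1,1,1).

Computing H_k = (kernel of ∂_k) / (image of ∂_{k+1}):

  H_0: rank C_0 − rank ∂_1 = 10 − 9 = 1, and the invariant factors of ∂_1 are all 1, so H_0 = Z.

H_0 = Z.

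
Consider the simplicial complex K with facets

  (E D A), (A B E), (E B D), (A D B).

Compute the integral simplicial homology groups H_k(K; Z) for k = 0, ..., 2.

Order the vertices as A < B < D < E. Listing each simplex with vertices in this order, K has dimension 2 with simplices:

  0-simplices (4): A, B, D, E
  1-simplices (6): AB, AD, AE, BD, BE, DE
  2-simplices (4): ABD, ABE, ADE, BDE

giving chain groups C_0 ≅ Z^4, C_1 ≅ Z^6, C_2 ≅ Z^4.

Boundary ∂_1: C_1 → C_0 maps an edge to its endpoints' difference, ∂[p,q] = q − p.
The 4×6 boundary matrix has rank 3 and Smith normal form diag(1,1,1).

Boundary ∂_2: C_2 → C_1 sends each 2-simplex [p,q,r] to [q,r] − [p,r] + [p,q]. For instance
  ∂ABE = BE − AE + AB,
  ∂ADE = DE − AE + AD.
The 6×4 boundary matrix has rank 3 and Smith normal form diag(1,1,1).

From H_k ≅ ker(∂_k) / im(∂_{k+1}) we obtain:

  H_0: rank C_0 − rank ∂_1 = 4 − 3 = 1, and the invariant factors of ∂_1 are all 1, so H_0 ≅ Z.
  H_1: rank ker ∂_1 − rank ∂_2 = (6 − 3) − 3 = 0, and the invariant factors of ∂_2 are all 1, so H_1 ≅ 0.
  H_2: rank ker ∂_2 − rank ∂_3 = (4 − 3) − 0 = 1, and there is no ∂_3, so H_2 ≅ Z.

As a check, the Euler characteristic is 4 − 6 + 4 = 2, which agrees with 1 − 0 + 1 = 2.
(K is a triangulation of the 2-sphere S^2.)

H_0 = Z,  H_1 = 0,  H_2 = Z.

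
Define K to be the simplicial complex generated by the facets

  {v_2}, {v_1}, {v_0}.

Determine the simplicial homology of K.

H_0 ≅ Z^3.

We work with the vertex ordering v_0 < v_1 < v_2. The simplices of K, each written with vertices in increasing order, are:

  0-simplices (3): [v_0], [v_1], [v_2]

so the chain groups are C_0 ≅ Z^3.

Computing H_k = (kernel of ∂_k) / (image of ∂_{k+1}):

  H_0: rank C_0 − rank ∂_1 = 3 − 0 = 3, and there is no ∂_1, so H_0 = Z^3.

(K is a triangulation of a set of 3 points.)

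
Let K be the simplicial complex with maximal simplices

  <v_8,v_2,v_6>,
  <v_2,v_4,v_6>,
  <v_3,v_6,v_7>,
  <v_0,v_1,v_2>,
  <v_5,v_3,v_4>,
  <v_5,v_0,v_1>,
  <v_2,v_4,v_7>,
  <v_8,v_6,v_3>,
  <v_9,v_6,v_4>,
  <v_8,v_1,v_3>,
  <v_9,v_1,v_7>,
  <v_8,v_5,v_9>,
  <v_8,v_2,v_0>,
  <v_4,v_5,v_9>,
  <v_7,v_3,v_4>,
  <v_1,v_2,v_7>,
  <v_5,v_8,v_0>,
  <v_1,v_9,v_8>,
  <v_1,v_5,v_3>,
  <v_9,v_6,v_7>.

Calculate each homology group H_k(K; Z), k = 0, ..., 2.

H_0 ≅ Z,  H_1 ≅ Z ⊕ Z_2,  H_2 = 0.

We work with the vertex ordering v_0 < v_1 < v_2 < v_3 < v_4 < v_5 < v_6 < v_7 < v_8 < v_9. The simplices of K, each written with vertices in increasing order, are:

  0-simplices (10): [v_0], [v_1], [v_2], [v_3], [v_4], [v_5], [v_6], [v_7], [v_8], [v_9]
  1-simplices (30): (30 of them)
  2-simplices (20): (20 of them)

so the chain groups are C_0 ≅ Z^10, C_1 ≅ Z^30, C_2 ≅ Z^20.

Boundary ∂_1: C_1 → C_0 maps an edge to its endpoints' difference, ∂[p,q] = q − p. For instance
  ∂[v_5,v_9] = [v_9] − [v_5].
As a 10×30 matrix over Z this has rank 9, with invariant factors (1,1,1,1,1,1,1,1,1).

∂_2: C_2 → C_1 maps a triangle to the signed sum of its edges. For instance
  ∂[v_3,v_6,v_8] = [v_6,v_8] − [v_3,v_8] + [v_3,v_6],
  ∂[v_2,v_4,v_6] = [v_4,v_6] − [v_2,v_6] + [v_2,v_4].
As a 30×20 matrix over Z this has rank 20, with invariant factors (1,1,1,1,1,1,1,1,1,1,1,1,1,1,1,1,1,1,1,2).

Reading off H_k = ker ∂_k / im ∂_{k+1}:

  H_0: rank C_0 − rank ∂_1 = 10 − 9 = 1, and the invariant factors of ∂_1 are all 1, so H_0 = Z.
  H_1: rank ker ∂_1 − rank ∂_2 = (30 − 9) − 20 = 1, and ∂_2 has invariant factor 2 > 1, so H_1 = Z ⊕ Z_2.
  H_2: rank ker ∂_2 − rank ∂_3 = (20 − 20) − 0 = 0, and there is no ∂_3, so H_2 = 0.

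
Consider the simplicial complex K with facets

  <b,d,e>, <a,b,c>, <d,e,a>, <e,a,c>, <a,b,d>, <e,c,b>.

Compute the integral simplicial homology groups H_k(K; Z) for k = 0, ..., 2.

H_0 ≅ Z,  H_1 = 0,  H_2 ≅ Z.

Take the total order a < b < c < d < e on the vertex set. Then K (dimension 2) consists of the simplices:

  0-simplices (5): a, b, c, d, e
  1-simplices (9): ab, ac, ad, ae, bc, bd, be, ce, de
  2-simplices (6): abc, abd, ace, ade, bce, bde

so the chain groups are C_0 ≅ Z^5, C_1 ≅ Z^9, C_2 ≅ Z^6.

Boundary ∂_1: C_1 → C_0 is given by ∂[p,q] = [q] − [p]. For instance
  ∂ce = e − c.
The 5×9 boundary matrix has rank 4 and Smith normal form diag(1,1,1,1).

∂_2: C_2 → C_1 sends each 2-simplex [p,q,r] to [q,r] − [p,r] + [p,q]. For instance
  ∂ade = de − ae + ad,
  ∂ace = ce − ae + ac.
This gives a 9×6 integer matrix of rank 5; reducing to Smith normal form yields diagonal entries (1,1,1,1,1).

Now H_k = ker ∂_k / im ∂_{k+1}, so:

  H_0: rank C_0 − rank ∂_1 = 5 − 4 = 1, and the invariant factors of ∂_1 are all 1, so H_0 ≅ Z.
  H_1: rank ker ∂_1 − rank ∂_2 = (9 − 4) − 5 = 0, and the invariant factors of ∂_2 are all 1, so H_1 ≅ 0.
  H_2: rank ker ∂_2 − rank ∂_3 = (6 − 5) − 0 = 1, and there is no ∂_3, so H_2 ≅ Z.

As a check, the Euler characteristic is 5 − 9 + 6 = 2, which agrees with 1 − 0 + 1 = 2.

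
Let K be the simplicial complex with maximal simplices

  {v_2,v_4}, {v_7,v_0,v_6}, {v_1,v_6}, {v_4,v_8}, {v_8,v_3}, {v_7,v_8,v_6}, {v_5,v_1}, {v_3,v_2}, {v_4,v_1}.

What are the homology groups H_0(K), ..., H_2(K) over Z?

H_0 ≅ Z,  H_1 ≅ Z^2,  H_2 = 0.

K has 9 vertices, 12 edges, 2 triangles.
rank ∂_0 = 0, rank ∂_1 = 8 ⇒ b_0 = 9 − 0 − 8 = 1; all invariant factors of ∂_1 are 1 so no torsion. So H_0 ≅ Z.
rank ∂_1 = 8, rank ∂_2 = 2 ⇒ b_1 = 12 − 8 − 2 = 2; all invariant factors of ∂_2 are 1 so no torsion. So H_1 ≅ Z^2.
rank ∂_2 = 2, rank ∂_3 = 0 ⇒ b_2 = 2 − 2 − 0 = 0. So H_2 ≅ 0.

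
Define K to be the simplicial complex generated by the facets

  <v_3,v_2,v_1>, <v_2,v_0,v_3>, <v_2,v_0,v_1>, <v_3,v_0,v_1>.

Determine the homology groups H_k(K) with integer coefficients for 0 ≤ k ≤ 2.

H_0 = Z,  H_1 = 0,  H_2 = Z.

Order the vertices as v_0 < v_1 < v_2 < v_3. Listing each simplex with vertices in this order, K has dimension 2 with simplices:

  0-simplices (4): [v_0], [v_1], [v_2], [v_3]
  1-simplices (6): [v_0,v_1], [v_0,v_2], [v_0,v_3], [v_1,v_2], [v_1,v_3], [v_2,v_3]
  2-simplices (4): [v_0,v_1,v_2], [v_0,v_1,v_3], [v_0,v_2,v_3], [v_1,v_2,v_3]

so the chain groups are C_0 ≅ Z^4, C_1 ≅ Z^6, C_2 ≅ Z^4.

The boundary map ∂_1: C_1 → C_0 is given by ∂[p,q] = [q] − [p]. For instance
  ∂[v_1,v_2] = [v_2] − [v_1].
This gives a 4×6 integer matrix of rank 3; reducing to Smith normal form yields diagonal entries (1,1,1).

The boundary map ∂_2: C_2 → C_1 sends each 2-simplex [p,q,r] to [q,r] − [p,r] + [p,q]. For instance
  ∂[v_0,v_1,v_3] = [v_1,v_3] − [v_0,v_3] + [v_0,v_1],
  ∂[v_0,v_1,v_2] = [v_1,v_2] − [v_0,v_2] + [v_0,v_1].
This gives a 6×4 integer matrix of rank 3; reducing to Smith normal form yields diagonal entries (1,1,1).

Now H_k = ker ∂_k / im ∂_{k+1}, so:

  H_0: rank C_0 − rank ∂_1 = 4 − 3 = 1, and the invariant factors of ∂_1 are all 1, so H_0 ≅ Z.
  H_1: rank ker ∂_1 − rank ∂_2 = (6 − 3) − 3 = 0, and the invariant factors of ∂_2 are all 1, so H_1 ≅ 0.
  H_2: rank ker ∂_2 − rank ∂_3 = (4 − 3) − 0 = 1, and there is no ∂_3, so H_2 ≅ Z.

As a check, the Euler characteristic is 4 − 6 + 4 = 2, which agrees with 1 − 0 + 1 = 2.
(K is a triangulation of the 2-sphere S^2.)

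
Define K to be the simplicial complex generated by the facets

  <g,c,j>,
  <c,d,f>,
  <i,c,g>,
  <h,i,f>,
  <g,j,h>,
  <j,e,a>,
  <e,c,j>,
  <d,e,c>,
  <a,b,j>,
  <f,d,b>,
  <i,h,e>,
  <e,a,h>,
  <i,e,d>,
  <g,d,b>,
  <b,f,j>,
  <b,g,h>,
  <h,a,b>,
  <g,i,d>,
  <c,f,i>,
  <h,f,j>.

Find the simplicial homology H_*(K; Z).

We work with the vertex ordering a < b < c < d < e < f < g < h < i < j. The simplices of K, each written with vertices in increasing order, are:

  0-simplices (10): a, b, c, d, e, f, g, h, i, j
  1-simplices (30): ab, ae, ah, aj, bd, bf, bg, bh, bj, cd, ce, cf, cg, ci, cj, de, df, dg, di, eh, ei, ej, fh, fi, fj, gh, gi, gj, hi, hj
  2-simplices (20): abh, abj, aeh, aej, bdf, bdg, bfj, bgh, cde, cdf, cej, cfi, cgi, cgj, dei, dgi, ehi, fhi, fhj, ghj

Hence C_0 ≅ Z^10, C_1 ≅ Z^30, C_2 ≅ Z^20.

∂_1: C_1 → C_0 is given by ∂[p,q] = [q] − [p]. For instance
  ∂eh = h − e.
The 10×30 boundary matrix has rank 9 and Smith normal form diag(1,1,1,1,1,1,1,1,1).

Boundary ∂_2: C_2 → C_1 acts by ∂[p,q,r] = [q,r] − [p,r] + [p,q]. For instance
  ∂bdg = dg − bg + bd,
  ∂cgi = gi − ci + cg.
The resulting 30×20 matrix has rank 20, and its Smith normal form has invariant factors (1,1,1,1,1,1,1,1,1,1,1,1,1,1,1,1,1,1,1,2).

Computing H_k = (kernel of ∂_k) / (image of ∂_{k+1}):

  H_0: rank C_0 − rank ∂_1 = 10 − 9 = 1, and the invariant factors of ∂_1 are all 1, so H_0 = Z.
  H_1: rank ker ∂_1 − rank ∂_2 = (30 − 9) − 20 = 1, and ∂_2 has invariant factor 2 > 1, so H_1 = Z ⊕ Z/2.
  H_2: rank ker ∂_2 − rank ∂_3 = (20 − 20) − 0 = 0, and there is no ∂_3, so H_2 = 0.

(K is a triangulation of the Klein bottle.)

H_0 ≅ Z,  H_1 ≅ Z ⊕ Z/2,  H_2 = 0.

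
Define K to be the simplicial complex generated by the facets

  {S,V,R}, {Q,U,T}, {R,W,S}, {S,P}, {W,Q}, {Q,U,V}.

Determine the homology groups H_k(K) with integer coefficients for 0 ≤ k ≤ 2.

H_0 ≅ Z,  H_1 ≅ Z,  H_2 = 0.

Order the vertices as P < Q < R < S < T < U < V < W. Listing each simplex with vertices in this order, K has dimension 2 with simplices:

  0-simplices (8): P, Q, R, S, T, U, V, W
  1-simplices (12): PS, QT, QU, QV, QW, RS, RV, RW, SV, SW, TU, UV
  2-simplices (4): QTU, QUV, RSV, RSW

so the chain groups are C_0 ≅ Z^8, C_1 ≅ Z^12, C_2 ≅ Z^4.

The boundary map ∂_1: C_1 → C_0 maps an edge to its endpoints' difference, ∂[p,q] = q − p.
The 8×12 boundary matrix has rank 7 and Smith normal form diag(1,1,1,1,1,1,1).

The boundary map ∂_2: C_2 → C_1 maps a triangle to the signed sum of its edges. For instance
  ∂RSV = SV − RV + RS,
  ∂QUV = UV − QV + QU.
As a 12×4 matrix over Z this has rank 4, with invariant factors (1,1,1,1).

Now H_k = ker ∂_k / im ∂_{k+1}, so:

  H_0: rank C_0 − rank ∂_1 = 8 − 7 = 1, and the invariant factors of ∂_1 are all 1, so H_0 = Z.
  H_1: rank ker ∂_1 − rank ∂_2 = (12 − 7) − 4 = 1, and the invariant factors of ∂_2 are all 1, so H_1 = Z.
  H_2: rank ker ∂_2 − rank ∂_3 = (4 − 4) − 0 = 0, and there is no ∂_3, so H_2 = 0.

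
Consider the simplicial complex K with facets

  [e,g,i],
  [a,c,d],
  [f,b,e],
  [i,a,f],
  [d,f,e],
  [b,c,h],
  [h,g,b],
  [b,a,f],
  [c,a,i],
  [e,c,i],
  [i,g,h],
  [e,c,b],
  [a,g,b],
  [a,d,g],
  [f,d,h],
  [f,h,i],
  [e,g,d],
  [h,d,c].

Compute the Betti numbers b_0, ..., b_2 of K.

b_0 = 1, b_1 = 2, b_2 = 1.

Take the total order a < b < c < d < e < f < g < h < i on the vertex set. Then K (dimension 2) consists of the simplices:

  0-simplices (9): a, b, c, d, e, f, g, h, i
  1-simplices (27): ab, ac, ad, af, ag, ai, bc, be, bf, bg, bh, cd, ce, ch, ci, de, df, dg, dh, ef, eg, ei, fh, fi, gh, gi, hi
  2-simplices (18): abf, abg, acd, aci, adg, afi, bce, bch, bef, bgh, cdh, cei, def, deg, dfh, egi, fhi, ghi

so the chain groups are C_0 ≅ Z^9, C_1 ≅ Z^27, C_2 ≅ Z^18.

∂_1: C_1 → C_0 maps an edge to its endpoints' difference, ∂[p,q] = q − p.
As a 9×27 matrix over Z this has rank 8, with invariant factors (1,1,1,1,1,1,1,1).

Boundary ∂_2: C_2 → C_1 acts by ∂[p,q,r] = [q,r] − [p,r] + [p,q]. For instance
  ∂def = ef − df + de,
  ∂adg = dg − ag + ad.
As a 27×18 matrix over Z this has rank 17, with invariant factors (1,1,1,1,1,1,1,1,1,1,1,1,1,1,1,1,1).

Reading off H_k = ker ∂_k / im ∂_{k+1}:

  H_0: rank C_0 − rank ∂_1 = 9 − 8 = 1, and the invariant factors of ∂_1 are all 1, so H_0 ≅ Z.
  H_1: rank ker ∂_1 − rank ∂_2 = (27 − 8) − 17 = 2, and the invariant factors of ∂_2 are all 1, so H_1 ≅ Z^2.
  H_2: rank ker ∂_2 − rank ∂_3 = (18 − 17) − 0 = 1, and there is no ∂_3, so H_2 ≅ Z.

Hence the Betti numbers are b_0 = 1, b_1 = 2, b_2 = 1.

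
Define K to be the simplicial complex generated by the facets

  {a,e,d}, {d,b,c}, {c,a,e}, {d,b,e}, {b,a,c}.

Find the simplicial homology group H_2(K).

Order the vertices as a < b < c < d < e. Listing each simplex with vertices in this order, K has dimension 2 with simplices:

  0-simplices (5): a, b, c, d, e
  1-simplices (10): ab, ac, ad, ae, bc, bd, be, cd, ce, de
  2-simplices (5): abc, ace, ade, bcd, bde

so the chain groups are C_0 ≅ Z^5, C_1 ≅ Z^10, C_2 ≅ Z^5.

The boundary map ∂_1: C_1 → C_0 sends each edge [p,q] (with p < q) to q − p. For instance
  ∂de = e − d.
As a 5×10 matrix over Z this has rank 4, with invariant factors (1,1,1,1).

The boundary map ∂_2: C_2 → C_1 acts by ∂[p,q,r] = [q,r] − [p,r] + [p,q]. For instance
  ∂ace = ce − ae + ac,
  ∂abc = bc − ac + ab.
The resulting 10×5 matrix has rank 5, and its Smith normal form has invariant factors (1,1,1,1,1).

Reading off H_k = ker ∂_k / im ∂_{k+1}:

  H_2: rank ker ∂_2 − rank ∂_3 = (5 − 5) − 0 = 0, and there is no ∂_3, so H_2 = 0.

H_2 = 0.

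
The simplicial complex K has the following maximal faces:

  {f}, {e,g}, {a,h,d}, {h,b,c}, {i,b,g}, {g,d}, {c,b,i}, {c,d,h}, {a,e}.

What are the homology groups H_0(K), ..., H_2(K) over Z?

H_0 ≅ Z^2,  H_1 ≅ Z^2,  H_2 = 0.

We work with the vertex ordering a < b < c < d < e < f < g < h < i. The simplices of K, each written with vertices in increasing order, are:

  0-simplices (9): a, b, c, d, e, f, g, h, i
  1-simplices (14): ad, ae, ah, bc, bg, bh, bi, cd, ch, ci, dg, dh, eg, gi
  2-simplices (5): adh, bch, bci, bgi, cdh

giving chain groups C_0 ≅ Z^9, C_1 ≅ Z^14, C_2 ≅ Z^5.

Boundary ∂_1: C_1 → C_0 sends each edge [p,q] (with p < q) to q − p. For instance
  ∂bi = i − b.
As a 9×14 matrix over Z this has rank 7, with invariant factors (1,1,1,1,1,1,1).

Boundary ∂_2: C_2 → C_1 sends each 2-simplex [p,q,r] to [q,r] − [p,r] + [p,q]. For instance
  ∂bgi = gi − bi + bg,
  ∂bch = ch − bh + bc.
As a 14×5 matrix over Z this has rank 5, with invariant factors (1,1,1,1,1).

Reading off H_k = ker ∂_k / im ∂_{k+1}:

  H_0: rank C_0 − rank ∂_1 = 9 − 7 = 2, and the invariant factors of ∂_1 are all 1, so H_0 = Z^2.
  H_1: rank ker ∂_1 − rank ∂_2 = (14 − 7) − 5 = 2, and the invariant factors of ∂_2 are all 1, so H_1 = Z^2.
  H_2: rank ker ∂_2 − rank ∂_3 = (5 − 5) − 0 = 0, and there is no ∂_3, so H_2 = 0.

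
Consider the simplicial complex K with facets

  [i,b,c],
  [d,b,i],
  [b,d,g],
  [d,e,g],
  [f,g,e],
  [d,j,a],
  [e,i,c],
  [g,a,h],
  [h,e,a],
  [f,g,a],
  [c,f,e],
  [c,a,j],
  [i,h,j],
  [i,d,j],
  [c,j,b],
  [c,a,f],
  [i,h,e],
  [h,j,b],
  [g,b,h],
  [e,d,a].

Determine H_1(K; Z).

H_1 ≅ Z ⊕ Z/2Z.

Order the vertices as a < b < c < d < e < f < g < h < i < j. Listing each simplex with vertices in this order, K has dimension 2 with simplices:

  0-simplices (10): a, b, c, d, e, f, g, h, i, j
  1-simplices (30): ac, ad, ae, af, ag, ah, aj, bc, bd, bg, bh, bi, bj, ce, cf, ci, cj, de, dg, di, dj, ef, eg, eh, ei, fg, gh, hi, hj, ij
  2-simplices (20): acf, acj, ade, adj, aeh, afg, agh, bci, bcj, bdg, bdi, bgh, bhj, cef, cei, deg, dij, efg, ehi, hij

giving chain groups C_0 ≅ Z^10, C_1 ≅ Z^30, C_2 ≅ Z^20.

Boundary ∂_1: C_1 → C_0 is given by ∂[p,q] = [q] − [p]. For instance
  ∂ae = e − a.
As a 10×30 matrix over Z this has rank 9, with invariant factors (1,1,1,1,1,1,1,1,1).

The boundary map ∂_2: C_2 → C_1 maps a triangle to the signed sum of its edges. For instance
  ∂efg = fg − eg + ef,
  ∂acf = cf − af + ac.
This gives a 30×20 integer matrix of rank 20; reducing to Smith normal form yields diagonal entries (1,1,1,1,1,1,1,1,1,1,1,1,1,1,1,1,1,1,1,2).

From H_k ≅ ker(∂_k) / im(∂_{k+1}) we obtain:

  H_1: rank ker ∂_1 − rank ∂_2 = (30 − 9) − 20 = 1, and ∂_2 has invariant factor 2 > 1, so H_1 = Z ⊕ Z/2Z.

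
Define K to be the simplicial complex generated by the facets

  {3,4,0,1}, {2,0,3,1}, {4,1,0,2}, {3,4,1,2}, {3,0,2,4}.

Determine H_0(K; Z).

K has 5 vertices, 10 edges, 10 triangles, 5 3-simplices.
rank ∂_0 = 0, rank ∂_1 = 4 ⇒ b_0 = 5 − 0 − 4 = 1; all invariant factors of ∂_1 are 1 so no torsion. So H_0 = Z.

H_0 ≅ Z.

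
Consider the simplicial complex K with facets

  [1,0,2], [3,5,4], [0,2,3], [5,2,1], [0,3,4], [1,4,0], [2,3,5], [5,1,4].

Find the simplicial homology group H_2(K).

Order the vertices as 0 < 1 < 2 < 3 < 4 < 5. Listing each simplex with vertices in this order, K has dimension 2 with simplices:

  0-simplices (6): [0], [1], [2], [3], [4], [5]
  1-simplices (12): [0,1], [0,2], [0,3], [0,4], [1,2], [1,4], [1,5], [2,3], [2,5], [3,4], [3,5], [4,5]
  2-simplices (8): [0,1,2], [0,1,4], [0,2,3], [0,3,4], [1,2,5], [1,4,5], [2,3,5], [3,4,5]

so the chain groups are C_0 ≅ Z^6, C_1 ≅ Z^12, C_2 ≅ Z^8.

Boundary ∂_1: C_1 → C_0 is given by ∂[p,q] = [q] − [p].
The resulting 6×12 matrix has rank 5, and its Smith normal form has invariant factors (1,1,1,1,1).

The boundary map ∂_2: C_2 → C_1 sends each 2-simplex [p,q,r] to [q,r] − [p,r] + [p,q]. For instance
  ∂[0,1,2] = [1,2] − [0,2] + [0,1],
  ∂[0,3,4] = [3,4] − [0,4] + [0,3].
The resulting 12×8 matrix has rank 7, and its Smith normal form has invariant factors (1,1,1,1,1,1,1).

Computing H_k = (kernel of ∂_k) / (image of ∂_{k+1}):

  H_2: rank ker ∂_2 − rank ∂_3 = (8 − 7) − 0 = 1, and there is no ∂_3, so H_2 ≅ Z.

H_2 = Z.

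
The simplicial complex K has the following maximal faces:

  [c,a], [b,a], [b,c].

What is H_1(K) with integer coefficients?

We work with the vertex ordering a < b < c. The simplices of K, each written with vertices in increasing order, are:

  0-simplices (3): a, b, c
  1-simplices (3): ab, ac, bc

Hence C_0 ≅ Z^3, C_1 ≅ Z^3.

The boundary map ∂_1: C_1 → C_0 maps an edge to its endpoints' difference, ∂[p,q] = q − p.
The resulting 3×3 matrix has rank 2, and its Smith normal form has invariant factors (1,1).

Now H_k = ker ∂_k / im ∂_{k+1}, so:

  H_1: rank ker ∂_1 − rank ∂_2 = (3 − 2) − 0 = 1, and there is no ∂_2, so H_1 = Z.

(K is a triangulation of the circle S^1.)

H_1 = Z.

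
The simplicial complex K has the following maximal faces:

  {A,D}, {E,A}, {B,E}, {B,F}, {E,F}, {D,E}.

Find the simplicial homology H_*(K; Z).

H_0 ≅ Z,  H_1 ≅ Z^2.

We work with the vertex ordering A < B < D < E < F. The simplices of K, each written with vertices in increasing order, are:

  0-simplices (5): A, B, D, E, F
  1-simplices (6): AD, AE, BE, BF, DE, EF

giving chain groups C_0 ≅ Z^5, C_1 ≅ Z^6.

∂_1: C_1 → C_0 sends each edge [p,q] (with p < q) to q − p. For instance
  ∂AD = D − A.
The resulting 5×6 matrix has rank 4, and its Smith normal form has invariant factors (1,1,1,1).

Now H_k = ker ∂_k / im ∂_{k+1}, so:

  H_0: rank C_0 − rank ∂_1 = 5 − 4 = 1, and the invariant factors of ∂_1 are all 1, so H_0 ≅ Z.
  H_1: rank ker ∂_1 − rank ∂_2 = (6 − 4) − 0 = 2, and there is no ∂_2, so H_1 ≅ Z^2.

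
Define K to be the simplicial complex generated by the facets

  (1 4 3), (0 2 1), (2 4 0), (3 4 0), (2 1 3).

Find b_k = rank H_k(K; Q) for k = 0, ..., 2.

Order the vertices as 0 < 1 < 2 < 3 < 4. Listing each simplex with vertices in this order, K has dimension 2 with simplices:

  0-simplices (5): [0], [1], [2], [3], [4]
  1-simplices (10): [0,1], [0,2], [0,3], [0,4], [1,2], [1,3], [1,4], [2,3], [2,4], [3,4]
  2-simplices (5): [0,1,2], [0,2,4], [0,3,4], [1,2,3], [1,3,4]

giving chain groups C_0 ≅ Z^5, C_1 ≅ Z^10, C_2 ≅ Z^5.

The boundary map ∂_1: C_1 → C_0 maps an edge to its endpoints' difference, ∂[p,q] = q − p. For instance
  ∂[1,4] = [4] − [1].
This gives a 5×10 integer matrix of rank 4; reducing to Smith normal form yields diagonal entries (1,1,1,1).

The boundary map ∂_2: C_2 → C_1 sends each 2-simplex [p,q,r] to [q,r] − [p,r] + [p,q]. For instance
  ∂[0,3,4] = [3,4] − [0,4] + [0,3],
  ∂[1,3,4] = [3,4] − [1,4] + [1,3].
The 10×5 boundary matrix has rank 5 and Smith normal form diag(1,1,1,1,1).

Now H_k = ker ∂_k / im ∂_{k+1}, so:

  H_0: rank C_0 − rank ∂_1 = 5 − 4 = 1, and the invariant factors of ∂_1 are all 1, so H_0 ≅ Z.
  H_1: rank ker ∂_1 − rank ∂_2 = (10 − 4) − 5 = 1, and the invariant factors of ∂_2 are all 1, so H_1 ≅ Z.
  H_2: rank ker ∂_2 − rank ∂_3 = (5 − 5) − 0 = 0, and there is no ∂_3, so H_2 ≅ 0.

As a check, the Euler characteristic is 5 − 10 + 5 = 0, which agrees with 1 − 1 + 0 = 0.

Hence the Betti numbers are b_0 = 1, b_1 = 1, b_2 = 0.

b_0 = 1, b_1 = 1, b_2 = 0.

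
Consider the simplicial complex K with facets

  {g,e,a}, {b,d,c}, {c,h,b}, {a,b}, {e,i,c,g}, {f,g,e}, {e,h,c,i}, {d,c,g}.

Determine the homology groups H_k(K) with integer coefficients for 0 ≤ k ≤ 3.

Order the vertices as a < b < c < d < e < f < g < h < i. Listing each simplex with vertices in this order, K has dimension 3 with simplices:

  0-simplices (9): a, b, c, d, e, f, g, h, i
  1-simplices (19): ab, ae, ag, bc, bd, bh, cd, ce, cg, ch, ci, dg, ef, eg, eh, ei, fg, gi, hi
  2-simplices (12): aeg, bcd, bch, cdg, ceg, ceh, cei, cgi, chi, efg, egi, ehi
  3-simplices (2): cegi, cehi

so the chain groups are C_0 ≅ Z^9, C_1 ≅ Z^19, C_2 ≅ Z^12, C_3 ≅ Z^2.

Boundary ∂_1: C_1 → C_0 maps an edge to its endpoints' difference, ∂[p,q] = q − p. For instance
  ∂bd = d − b.
The 9×19 boundary matrix has rank 8 and Smith normal form diag(1,1,1,1,1,1,1,1).

The boundary map ∂_2: C_2 → C_1 maps a triangle to the signed sum of its edges. For instance
  ∂bch = ch − bh + bc,
  ∂egi = gi − ei + eg.
The 19×12 boundary matrix has rank 10 and Smith normal form diag(1,1,1,1,1,1,1,1,1,1).

Boundary ∂_3: C_3 → C_2 sends each 3-simplex σ to the alternating sum Σ_i (−1)^i (σ with its i-th vertex removed). For instance
  ∂cegi = egi − cgi + cei − ceg,
  ∂cehi = ehi − chi + cei − ceh.
This gives a 12×2 integer matrix of rank 2; reducing to Smith normal form yields diagonal entries (1,1).

Computing H_k = (kernel of ∂_k) / (image of ∂_{k+1}):

  H_0: rank C_0 − rank ∂_1 = 9 − 8 = 1, and the invariant factors of ∂_1 are all 1, so H_0 = Z.
  H_1: rank ker ∂_1 − rank ∂_2 = (19 − 8) − 10 = 1, and the invariant factors of ∂_2 are all 1, so H_1 = Z.
  H_2: rank ker ∂_2 − rank ∂_3 = (12 − 10) − 2 = 0, and the invariant factors of ∂_3 are all 1, so H_2 = 0.
  H_3: rank ker ∂_3 − rank ∂_4 = (2 − 2) − 0 = 0, and there is no ∂_4, so H_3 = 0.

As a check, the Euler characteristic is 9 − 19 + 12 − 2 = 0, which agrees with 1 − 1 + 0 − 0 = 0.

H_0 = Z,  H_1 = Z,  H_2 = 0,  H_3 = 0.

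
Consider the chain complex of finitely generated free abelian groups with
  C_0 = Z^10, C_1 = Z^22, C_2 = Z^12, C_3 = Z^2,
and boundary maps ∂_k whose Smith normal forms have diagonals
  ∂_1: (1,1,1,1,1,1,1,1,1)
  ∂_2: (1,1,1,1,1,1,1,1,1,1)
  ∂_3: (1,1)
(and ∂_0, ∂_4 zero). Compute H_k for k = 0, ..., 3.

H_0: b_0 = 10 − 0 − 9 = 1; torsion from ∂_1 factors > 1: none. So H_0 ≅ Z.
H_1: b_1 = 22 − 9 − 10 = 3; torsion from ∂_2 factors > 1: none. So H_1 ≅ Z^3.
H_2: b_2 = 12 − 10 − 2 = 0; torsion from ∂_3 factors > 1: none. So H_2 ≅ 0.
H_3: b_3 = 2 − 2 − 0 = 0; torsion from ∂_4 factors > 1: none. So H_3 ≅ 0.

H_0 ≅ Z,  H_1 ≅ Z^3,  H_2 = 0,  H_3 = 0.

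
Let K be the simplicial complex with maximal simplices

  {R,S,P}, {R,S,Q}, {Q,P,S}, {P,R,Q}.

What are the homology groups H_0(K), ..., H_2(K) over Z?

H_0 = Z,  H_1 = 0,  H_2 = Z.

Order the vertices as P < Q < R < S. Listing each simplex with vertices in this order, K has dimension 2 with simplices:

  0-simplices (4): P, Q, R, S
  1-simplices (6): PQ, PR, PS, QR, QS, RS
  2-simplices (4): PQR, PQS, PRS, QRS

Hence C_0 ≅ Z^4, C_1 ≅ Z^6, C_2 ≅ Z^4.

The boundary map ∂_1: C_1 → C_0 sends each edge [p,q] (with p < q) to q − p.
The 4×6 boundary matrix has rank 3 and Smith normal form diag(1,1,1).

The boundary map ∂_2: C_2 → C_1 sends each 2-simplex [p,q,r] to [q,r] − [p,r] + [p,q]. For instance
  ∂PQS = QS − PS + PQ,
  ∂PRS = RS − PS + PR.
As a 6×4 matrix over Z this has rank 3, with invariant factors (1,1,1).

Now H_k = ker ∂_k / im ∂_{k+1}, so:

  H_0: rank C_0 − rank ∂_1 = 4 − 3 = 1, and the invariant factors of ∂_1 are all 1, so H_0 ≅ Z.
  H_1: rank ker ∂_1 − rank ∂_2 = (6 − 3) − 3 = 0, and the invariant factors of ∂_2 are all 1, so H_1 ≅ 0.
  H_2: rank ker ∂_2 − rank ∂_3 = (4 − 3) − 0 = 1, and there is no ∂_3, so H_2 ≅ Z.

As a check, the Euler characteristic is 4 − 6 + 4 = 2, which agrees with 1 − 0 + 1 = 2.
(K is a triangulation of the 2-sphere S^2.)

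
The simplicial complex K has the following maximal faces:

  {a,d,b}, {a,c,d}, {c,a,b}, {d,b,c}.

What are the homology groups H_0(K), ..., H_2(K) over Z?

Fix the vertex order a < b < c < d and write every simplex with vertices in increasing order. Then dim K = 2 and the simplices of K are:

  0-simplices (4): a, b, c, d
  1-simplices (6): ab, ac, ad, bc, bd, cd
  2-simplices (4): abc, abd, acd, bcd

so the chain groups are C_0 ≅ Z^4, C_1 ≅ Z^6, C_2 ≅ Z^4.

Boundary ∂_1: C_1 → C_0 is given by ∂[p,q] = [q] − [p]. For instance
  ∂cd = d − c.
The resulting 4×6 matrix has rank 3, and its Smith normal form has invariant factors (1,1,1).

Boundary ∂_2: C_2 → C_1 acts by ∂[p,q,r] = [q,r] − [p,r] + [p,q]. For instance
  ∂bcd = cd − bd + bc,
  ∂abc = bc − ac + ab.
This gives a 6×4 integer matrix of rank 3; reducing to Smith normal form yields diagonal entries (1,1,1).

From H_k ≅ ker(∂_k) / im(∂_{k+1}) we obtain:

  H_0: rank C_0 − rank ∂_1 = 4 − 3 = 1, and the invariant factors of ∂_1 are all 1, so H_0 ≅ Z.
  H_1: rank ker ∂_1 − rank ∂_2 = (6 − 3) − 3 = 0, and the invariant factors of ∂_2 are all 1, so H_1 ≅ 0.
  H_2: rank ker ∂_2 − rank ∂_3 = (4 − 3) − 0 = 1, and there is no ∂_3, so H_2 ≅ Z.

As a check, the Euler characteristic is 4 − 6 + 4 = 2, which agrees with 1 − 0 + 1 = 2.
(K is a triangulation of the 2-sphere S^2.)

H_0 = Z,  H_1 = 0,  H_2 = Z.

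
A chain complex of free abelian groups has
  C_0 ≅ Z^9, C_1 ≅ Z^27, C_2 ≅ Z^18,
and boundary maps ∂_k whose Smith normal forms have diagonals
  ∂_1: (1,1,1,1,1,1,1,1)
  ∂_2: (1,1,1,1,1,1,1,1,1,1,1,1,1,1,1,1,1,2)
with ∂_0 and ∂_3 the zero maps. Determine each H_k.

H_0 ≅ Z,  H_1 ≅ Z ⊕ Z_2,  H_2 = 0.

H_0: b_0 = 9 − 0 − 8 = 1; torsion from ∂_1 factors > 1: none. So H_0 ≅ Z.
H_1: b_1 = 27 − 8 − 18 = 1; torsion from ∂_2 factors > 1: [2]. So H_1 ≅ Z ⊕ Z_2.
H_2: b_2 = 18 − 18 − 0 = 0; torsion from ∂_3 factors > 1: none. So H_2 ≅ 0.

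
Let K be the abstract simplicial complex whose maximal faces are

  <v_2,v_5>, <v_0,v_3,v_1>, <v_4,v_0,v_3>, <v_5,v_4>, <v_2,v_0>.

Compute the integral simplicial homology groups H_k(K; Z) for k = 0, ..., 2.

Take the total order v_0 < v_1 < v_2 < v_3 < v_4 < v_5 on the vertex set. Then K (dimension 2) consists of the simplices:

  0-simplices (6): [v_0], [v_1], [v_2], [v_3], [v_4], [v_5]
  1-simplices (8): [v_0,v_1], [v_0,v_2], [v_0,v_3], [v_0,v_4], [v_1,v_3], [v_2,v_5], [v_3,v_4], [v_4,v_5]
  2-simplices (2): [v_0,v_1,v_3], [v_0,v_3,v_4]

so the chain groups are C_0 ≅ Z^6, C_1 ≅ Z^8, C_2 ≅ Z^2.

The boundary map ∂_1: C_1 → C_0 is given by ∂[p,q] = [q] − [p].
The resulting 6×8 matrix has rank 5, and its Smith normal form has invariant factors (1,1,1,1,1).

∂_2: C_2 → C_1 sends each 2-simplex [p,q,r] to [q,r] − [p,r] + [p,q]. For instance
  ∂[v_0,v_1,v_3] = [v_1,v_3] − [v_0,v_3] + [v_0,v_1],
  ∂[v_0,v_3,v_4] = [v_3,v_4] − [v_0,v_4] + [v_0,v_3].
The resulting 8×2 matrix has rank 2, and its Smith normal form has invariant factors (1,1).

Reading off H_k = ker ∂_k / im ∂_{k+1}:

  H_0: rank C_0 − rank ∂_1 = 6 − 5 = 1, and the invariant factors of ∂_1 are all 1, so H_0 ≅ Z.
  H_1: rank ker ∂_1 − rank ∂_2 = (8 − 5) − 2 = 1, and the invariant factors of ∂_2 are all 1, so H_1 ≅ Z.
  H_2: rank ker ∂_2 − rank ∂_3 = (2 − 2) − 0 = 0, and there is no ∂_3, so H_2 ≅ 0.

As a check, the Euler characteristic is 6 − 8 + 2 = 0, which agrees with 1 − 1 + 0 = 0.

H_0 ≅ Z,  H_1 ≅ Z,  H_2 = 0.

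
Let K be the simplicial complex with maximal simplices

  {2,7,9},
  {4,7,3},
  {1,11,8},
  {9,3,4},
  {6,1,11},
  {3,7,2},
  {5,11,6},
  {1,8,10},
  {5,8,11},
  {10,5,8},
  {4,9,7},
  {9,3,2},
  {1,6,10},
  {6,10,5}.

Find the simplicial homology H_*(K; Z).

H_0 ≅ Z^2,  H_1 = 0,  H_2 ≅ Z^2.

K has 11 vertices, 21 edges, 14 triangles.
rank ∂_0 = 0, rank ∂_1 = 9 ⇒ b_0 = 11 − 0 − 9 = 2; all invariant factors of ∂_1 are 1 so no torsion. So H_0 = Z^2.
rank ∂_1 = 9, rank ∂_2 = 12 ⇒ b_1 = 21 − 9 − 12 = 0; all invariant factors of ∂_2 are 1 so no torsion. So H_1 = 0.
rank ∂_2 = 12, rank ∂_3 = 0 ⇒ b_2 = 14 − 12 − 0 = 2. So H_2 = Z^2.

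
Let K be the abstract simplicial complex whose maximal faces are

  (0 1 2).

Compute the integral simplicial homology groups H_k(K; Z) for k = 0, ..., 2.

H_0 ≅ Z,  H_1 = 0,  H_2 = 0.

Take the total order 0 < 1 < 2 on the vertex set. Then K (dimension 2) consists of the simplices:

  0-simplices (3): [0], [1], [2]
  1-simplices (3): [0,1], [0,2], [1,2]
  2-simplices (1): [0,1,2]

so the chain groups are C_0 ≅ Z^3, C_1 ≅ Z^3, C_2 ≅ Z^1.

The boundary map ∂_1: C_1 → C_0 is given by ∂[p,q] = [q] − [p]. For instance
  ∂[1,2] = [2] − [1].
As a 3×3 matrix over Z this has rank 2, with invariant factors (1,1).

Boundary ∂_2: C_2 → C_1 maps a triangle to the signed sum of its edges. For instance
  ∂[0,1,2] = [1,2] − [0,2] + [0,1].
This gives a 3×1 integer matrix of rank 1; reducing to Smith normal form yields diagonal entries (1).

Reading off H_k = ker ∂_k / im ∂_{k+1}:

  H_0: rank C_0 − rank ∂_1 = 3 − 2 = 1, and the invariant factors of ∂_1 are all 1, so H_0 = Z.
  H_1: rank ker ∂_1 − rank ∂_2 = (3 − 2) − 1 = 0, and the invariant factors of ∂_2 are all 1, so H_1 = 0.
  H_2: rank ker ∂_2 − rank ∂_3 = (1 − 1) − 0 = 0, and there is no ∂_3, so H_2 = 0.

(K is a triangulation of the 2-simplex.)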